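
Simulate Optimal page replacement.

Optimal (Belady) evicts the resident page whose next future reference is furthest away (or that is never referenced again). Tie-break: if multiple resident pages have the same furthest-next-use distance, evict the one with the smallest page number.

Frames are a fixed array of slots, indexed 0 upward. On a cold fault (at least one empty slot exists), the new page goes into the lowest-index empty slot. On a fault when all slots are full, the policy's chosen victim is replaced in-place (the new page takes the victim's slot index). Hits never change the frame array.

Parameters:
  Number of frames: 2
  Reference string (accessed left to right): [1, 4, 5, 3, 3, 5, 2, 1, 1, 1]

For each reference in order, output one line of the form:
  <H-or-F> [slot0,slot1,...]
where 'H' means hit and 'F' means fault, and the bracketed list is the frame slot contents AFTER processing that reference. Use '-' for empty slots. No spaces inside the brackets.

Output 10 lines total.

F [1,-]
F [1,4]
F [1,5]
F [3,5]
H [3,5]
H [3,5]
F [2,5]
F [1,5]
H [1,5]
H [1,5]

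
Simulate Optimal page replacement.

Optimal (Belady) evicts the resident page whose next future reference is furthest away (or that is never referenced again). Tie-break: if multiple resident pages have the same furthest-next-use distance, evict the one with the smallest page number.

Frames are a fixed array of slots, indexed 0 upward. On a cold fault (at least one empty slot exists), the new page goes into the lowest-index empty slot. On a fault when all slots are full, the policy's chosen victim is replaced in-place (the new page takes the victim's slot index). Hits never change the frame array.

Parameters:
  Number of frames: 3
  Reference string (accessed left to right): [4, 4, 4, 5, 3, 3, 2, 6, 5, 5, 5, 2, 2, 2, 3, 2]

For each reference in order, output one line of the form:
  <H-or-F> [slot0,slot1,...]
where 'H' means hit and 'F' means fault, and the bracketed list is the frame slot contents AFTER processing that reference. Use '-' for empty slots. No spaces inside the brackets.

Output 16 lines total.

F [4,-,-]
H [4,-,-]
H [4,-,-]
F [4,5,-]
F [4,5,3]
H [4,5,3]
F [2,5,3]
F [2,5,6]
H [2,5,6]
H [2,5,6]
H [2,5,6]
H [2,5,6]
H [2,5,6]
H [2,5,6]
F [2,3,6]
H [2,3,6]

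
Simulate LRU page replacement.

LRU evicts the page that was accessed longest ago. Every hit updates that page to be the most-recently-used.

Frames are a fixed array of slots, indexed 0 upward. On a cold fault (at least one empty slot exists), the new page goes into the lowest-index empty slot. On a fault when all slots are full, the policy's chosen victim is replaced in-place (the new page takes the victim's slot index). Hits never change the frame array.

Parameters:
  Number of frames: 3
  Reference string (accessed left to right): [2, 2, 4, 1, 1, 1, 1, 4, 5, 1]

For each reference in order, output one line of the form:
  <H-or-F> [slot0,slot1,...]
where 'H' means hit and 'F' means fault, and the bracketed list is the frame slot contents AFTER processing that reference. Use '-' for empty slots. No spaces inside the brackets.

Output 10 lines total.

F [2,-,-]
H [2,-,-]
F [2,4,-]
F [2,4,1]
H [2,4,1]
H [2,4,1]
H [2,4,1]
H [2,4,1]
F [5,4,1]
H [5,4,1]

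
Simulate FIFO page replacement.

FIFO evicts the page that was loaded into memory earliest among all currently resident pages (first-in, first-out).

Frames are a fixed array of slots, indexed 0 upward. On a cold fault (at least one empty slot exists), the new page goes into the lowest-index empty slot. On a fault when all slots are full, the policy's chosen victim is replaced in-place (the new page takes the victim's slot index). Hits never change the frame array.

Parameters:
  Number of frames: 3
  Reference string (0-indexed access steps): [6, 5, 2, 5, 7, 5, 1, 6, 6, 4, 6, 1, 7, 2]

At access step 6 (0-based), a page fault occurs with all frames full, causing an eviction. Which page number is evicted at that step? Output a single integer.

Step 0: ref 6 -> FAULT, frames=[6,-,-]
Step 1: ref 5 -> FAULT, frames=[6,5,-]
Step 2: ref 2 -> FAULT, frames=[6,5,2]
Step 3: ref 5 -> HIT, frames=[6,5,2]
Step 4: ref 7 -> FAULT, evict 6, frames=[7,5,2]
Step 5: ref 5 -> HIT, frames=[7,5,2]
Step 6: ref 1 -> FAULT, evict 5, frames=[7,1,2]
At step 6: evicted page 5

Answer: 5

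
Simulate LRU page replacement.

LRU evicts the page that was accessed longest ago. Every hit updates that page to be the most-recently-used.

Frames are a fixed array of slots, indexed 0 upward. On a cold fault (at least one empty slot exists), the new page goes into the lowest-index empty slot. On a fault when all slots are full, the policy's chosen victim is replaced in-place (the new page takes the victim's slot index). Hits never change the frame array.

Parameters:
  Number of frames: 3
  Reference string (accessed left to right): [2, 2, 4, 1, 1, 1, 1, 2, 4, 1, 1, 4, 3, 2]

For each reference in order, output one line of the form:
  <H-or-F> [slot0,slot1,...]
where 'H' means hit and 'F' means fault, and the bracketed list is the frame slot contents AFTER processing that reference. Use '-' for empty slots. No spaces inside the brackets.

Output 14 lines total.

F [2,-,-]
H [2,-,-]
F [2,4,-]
F [2,4,1]
H [2,4,1]
H [2,4,1]
H [2,4,1]
H [2,4,1]
H [2,4,1]
H [2,4,1]
H [2,4,1]
H [2,4,1]
F [3,4,1]
F [3,4,2]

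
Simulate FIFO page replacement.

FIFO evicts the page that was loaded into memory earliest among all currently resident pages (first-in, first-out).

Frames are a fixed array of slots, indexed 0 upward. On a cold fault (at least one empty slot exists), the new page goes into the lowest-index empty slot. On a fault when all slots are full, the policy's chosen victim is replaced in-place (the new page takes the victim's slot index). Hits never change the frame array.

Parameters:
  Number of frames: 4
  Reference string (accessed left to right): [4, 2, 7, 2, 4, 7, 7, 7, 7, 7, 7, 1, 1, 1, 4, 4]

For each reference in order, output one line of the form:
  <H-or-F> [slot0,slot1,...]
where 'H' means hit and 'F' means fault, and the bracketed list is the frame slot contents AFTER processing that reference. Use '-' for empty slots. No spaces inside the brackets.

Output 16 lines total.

F [4,-,-,-]
F [4,2,-,-]
F [4,2,7,-]
H [4,2,7,-]
H [4,2,7,-]
H [4,2,7,-]
H [4,2,7,-]
H [4,2,7,-]
H [4,2,7,-]
H [4,2,7,-]
H [4,2,7,-]
F [4,2,7,1]
H [4,2,7,1]
H [4,2,7,1]
H [4,2,7,1]
H [4,2,7,1]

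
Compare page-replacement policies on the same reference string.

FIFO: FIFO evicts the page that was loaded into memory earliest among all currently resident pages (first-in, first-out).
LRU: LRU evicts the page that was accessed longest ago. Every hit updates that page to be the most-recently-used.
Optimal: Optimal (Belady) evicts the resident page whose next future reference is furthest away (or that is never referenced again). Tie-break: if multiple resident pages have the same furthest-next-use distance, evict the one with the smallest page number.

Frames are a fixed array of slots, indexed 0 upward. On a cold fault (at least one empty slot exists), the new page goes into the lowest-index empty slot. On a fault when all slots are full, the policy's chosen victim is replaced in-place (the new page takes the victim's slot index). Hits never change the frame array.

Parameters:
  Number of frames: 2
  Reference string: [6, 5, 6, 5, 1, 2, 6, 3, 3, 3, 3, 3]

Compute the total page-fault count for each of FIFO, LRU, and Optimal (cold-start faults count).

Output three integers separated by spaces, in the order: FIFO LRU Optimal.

Answer: 6 6 5

Derivation:
--- FIFO ---
  step 0: ref 6 -> FAULT, frames=[6,-] (faults so far: 1)
  step 1: ref 5 -> FAULT, frames=[6,5] (faults so far: 2)
  step 2: ref 6 -> HIT, frames=[6,5] (faults so far: 2)
  step 3: ref 5 -> HIT, frames=[6,5] (faults so far: 2)
  step 4: ref 1 -> FAULT, evict 6, frames=[1,5] (faults so far: 3)
  step 5: ref 2 -> FAULT, evict 5, frames=[1,2] (faults so far: 4)
  step 6: ref 6 -> FAULT, evict 1, frames=[6,2] (faults so far: 5)
  step 7: ref 3 -> FAULT, evict 2, frames=[6,3] (faults so far: 6)
  step 8: ref 3 -> HIT, frames=[6,3] (faults so far: 6)
  step 9: ref 3 -> HIT, frames=[6,3] (faults so far: 6)
  step 10: ref 3 -> HIT, frames=[6,3] (faults so far: 6)
  step 11: ref 3 -> HIT, frames=[6,3] (faults so far: 6)
  FIFO total faults: 6
--- LRU ---
  step 0: ref 6 -> FAULT, frames=[6,-] (faults so far: 1)
  step 1: ref 5 -> FAULT, frames=[6,5] (faults so far: 2)
  step 2: ref 6 -> HIT, frames=[6,5] (faults so far: 2)
  step 3: ref 5 -> HIT, frames=[6,5] (faults so far: 2)
  step 4: ref 1 -> FAULT, evict 6, frames=[1,5] (faults so far: 3)
  step 5: ref 2 -> FAULT, evict 5, frames=[1,2] (faults so far: 4)
  step 6: ref 6 -> FAULT, evict 1, frames=[6,2] (faults so far: 5)
  step 7: ref 3 -> FAULT, evict 2, frames=[6,3] (faults so far: 6)
  step 8: ref 3 -> HIT, frames=[6,3] (faults so far: 6)
  step 9: ref 3 -> HIT, frames=[6,3] (faults so far: 6)
  step 10: ref 3 -> HIT, frames=[6,3] (faults so far: 6)
  step 11: ref 3 -> HIT, frames=[6,3] (faults so far: 6)
  LRU total faults: 6
--- Optimal ---
  step 0: ref 6 -> FAULT, frames=[6,-] (faults so far: 1)
  step 1: ref 5 -> FAULT, frames=[6,5] (faults so far: 2)
  step 2: ref 6 -> HIT, frames=[6,5] (faults so far: 2)
  step 3: ref 5 -> HIT, frames=[6,5] (faults so far: 2)
  step 4: ref 1 -> FAULT, evict 5, frames=[6,1] (faults so far: 3)
  step 5: ref 2 -> FAULT, evict 1, frames=[6,2] (faults so far: 4)
  step 6: ref 6 -> HIT, frames=[6,2] (faults so far: 4)
  step 7: ref 3 -> FAULT, evict 2, frames=[6,3] (faults so far: 5)
  step 8: ref 3 -> HIT, frames=[6,3] (faults so far: 5)
  step 9: ref 3 -> HIT, frames=[6,3] (faults so far: 5)
  step 10: ref 3 -> HIT, frames=[6,3] (faults so far: 5)
  step 11: ref 3 -> HIT, frames=[6,3] (faults so far: 5)
  Optimal total faults: 5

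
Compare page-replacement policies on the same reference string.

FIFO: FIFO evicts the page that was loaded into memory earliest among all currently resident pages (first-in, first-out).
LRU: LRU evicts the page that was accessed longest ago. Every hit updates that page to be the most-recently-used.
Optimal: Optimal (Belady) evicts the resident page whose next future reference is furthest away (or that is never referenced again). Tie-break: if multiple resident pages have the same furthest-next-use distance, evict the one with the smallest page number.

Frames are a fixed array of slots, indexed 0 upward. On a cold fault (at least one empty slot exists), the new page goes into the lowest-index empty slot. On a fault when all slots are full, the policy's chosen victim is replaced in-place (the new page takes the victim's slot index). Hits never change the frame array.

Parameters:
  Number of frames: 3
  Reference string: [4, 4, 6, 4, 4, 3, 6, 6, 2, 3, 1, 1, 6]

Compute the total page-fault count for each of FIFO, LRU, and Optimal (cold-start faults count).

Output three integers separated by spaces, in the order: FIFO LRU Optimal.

--- FIFO ---
  step 0: ref 4 -> FAULT, frames=[4,-,-] (faults so far: 1)
  step 1: ref 4 -> HIT, frames=[4,-,-] (faults so far: 1)
  step 2: ref 6 -> FAULT, frames=[4,6,-] (faults so far: 2)
  step 3: ref 4 -> HIT, frames=[4,6,-] (faults so far: 2)
  step 4: ref 4 -> HIT, frames=[4,6,-] (faults so far: 2)
  step 5: ref 3 -> FAULT, frames=[4,6,3] (faults so far: 3)
  step 6: ref 6 -> HIT, frames=[4,6,3] (faults so far: 3)
  step 7: ref 6 -> HIT, frames=[4,6,3] (faults so far: 3)
  step 8: ref 2 -> FAULT, evict 4, frames=[2,6,3] (faults so far: 4)
  step 9: ref 3 -> HIT, frames=[2,6,3] (faults so far: 4)
  step 10: ref 1 -> FAULT, evict 6, frames=[2,1,3] (faults so far: 5)
  step 11: ref 1 -> HIT, frames=[2,1,3] (faults so far: 5)
  step 12: ref 6 -> FAULT, evict 3, frames=[2,1,6] (faults so far: 6)
  FIFO total faults: 6
--- LRU ---
  step 0: ref 4 -> FAULT, frames=[4,-,-] (faults so far: 1)
  step 1: ref 4 -> HIT, frames=[4,-,-] (faults so far: 1)
  step 2: ref 6 -> FAULT, frames=[4,6,-] (faults so far: 2)
  step 3: ref 4 -> HIT, frames=[4,6,-] (faults so far: 2)
  step 4: ref 4 -> HIT, frames=[4,6,-] (faults so far: 2)
  step 5: ref 3 -> FAULT, frames=[4,6,3] (faults so far: 3)
  step 6: ref 6 -> HIT, frames=[4,6,3] (faults so far: 3)
  step 7: ref 6 -> HIT, frames=[4,6,3] (faults so far: 3)
  step 8: ref 2 -> FAULT, evict 4, frames=[2,6,3] (faults so far: 4)
  step 9: ref 3 -> HIT, frames=[2,6,3] (faults so far: 4)
  step 10: ref 1 -> FAULT, evict 6, frames=[2,1,3] (faults so far: 5)
  step 11: ref 1 -> HIT, frames=[2,1,3] (faults so far: 5)
  step 12: ref 6 -> FAULT, evict 2, frames=[6,1,3] (faults so far: 6)
  LRU total faults: 6
--- Optimal ---
  step 0: ref 4 -> FAULT, frames=[4,-,-] (faults so far: 1)
  step 1: ref 4 -> HIT, frames=[4,-,-] (faults so far: 1)
  step 2: ref 6 -> FAULT, frames=[4,6,-] (faults so far: 2)
  step 3: ref 4 -> HIT, frames=[4,6,-] (faults so far: 2)
  step 4: ref 4 -> HIT, frames=[4,6,-] (faults so far: 2)
  step 5: ref 3 -> FAULT, frames=[4,6,3] (faults so far: 3)
  step 6: ref 6 -> HIT, frames=[4,6,3] (faults so far: 3)
  step 7: ref 6 -> HIT, frames=[4,6,3] (faults so far: 3)
  step 8: ref 2 -> FAULT, evict 4, frames=[2,6,3] (faults so far: 4)
  step 9: ref 3 -> HIT, frames=[2,6,3] (faults so far: 4)
  step 10: ref 1 -> FAULT, evict 2, frames=[1,6,3] (faults so far: 5)
  step 11: ref 1 -> HIT, frames=[1,6,3] (faults so far: 5)
  step 12: ref 6 -> HIT, frames=[1,6,3] (faults so far: 5)
  Optimal total faults: 5

Answer: 6 6 5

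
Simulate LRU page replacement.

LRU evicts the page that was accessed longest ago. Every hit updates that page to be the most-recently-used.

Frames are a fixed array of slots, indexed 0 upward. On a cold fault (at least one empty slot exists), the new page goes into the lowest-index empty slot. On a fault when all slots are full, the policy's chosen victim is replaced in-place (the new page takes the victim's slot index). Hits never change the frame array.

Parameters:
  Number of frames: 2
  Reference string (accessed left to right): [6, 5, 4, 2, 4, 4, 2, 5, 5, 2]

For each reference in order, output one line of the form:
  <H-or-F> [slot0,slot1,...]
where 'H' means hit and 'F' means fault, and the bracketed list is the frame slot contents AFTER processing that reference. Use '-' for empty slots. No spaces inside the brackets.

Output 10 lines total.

F [6,-]
F [6,5]
F [4,5]
F [4,2]
H [4,2]
H [4,2]
H [4,2]
F [5,2]
H [5,2]
H [5,2]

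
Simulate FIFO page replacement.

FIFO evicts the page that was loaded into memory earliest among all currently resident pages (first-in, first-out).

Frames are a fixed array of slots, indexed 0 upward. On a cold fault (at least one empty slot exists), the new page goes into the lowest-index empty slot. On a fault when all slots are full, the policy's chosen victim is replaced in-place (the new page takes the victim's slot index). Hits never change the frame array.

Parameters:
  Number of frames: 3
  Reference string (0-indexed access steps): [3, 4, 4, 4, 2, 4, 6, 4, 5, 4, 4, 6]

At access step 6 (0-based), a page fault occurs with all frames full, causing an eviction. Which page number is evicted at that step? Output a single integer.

Step 0: ref 3 -> FAULT, frames=[3,-,-]
Step 1: ref 4 -> FAULT, frames=[3,4,-]
Step 2: ref 4 -> HIT, frames=[3,4,-]
Step 3: ref 4 -> HIT, frames=[3,4,-]
Step 4: ref 2 -> FAULT, frames=[3,4,2]
Step 5: ref 4 -> HIT, frames=[3,4,2]
Step 6: ref 6 -> FAULT, evict 3, frames=[6,4,2]
At step 6: evicted page 3

Answer: 3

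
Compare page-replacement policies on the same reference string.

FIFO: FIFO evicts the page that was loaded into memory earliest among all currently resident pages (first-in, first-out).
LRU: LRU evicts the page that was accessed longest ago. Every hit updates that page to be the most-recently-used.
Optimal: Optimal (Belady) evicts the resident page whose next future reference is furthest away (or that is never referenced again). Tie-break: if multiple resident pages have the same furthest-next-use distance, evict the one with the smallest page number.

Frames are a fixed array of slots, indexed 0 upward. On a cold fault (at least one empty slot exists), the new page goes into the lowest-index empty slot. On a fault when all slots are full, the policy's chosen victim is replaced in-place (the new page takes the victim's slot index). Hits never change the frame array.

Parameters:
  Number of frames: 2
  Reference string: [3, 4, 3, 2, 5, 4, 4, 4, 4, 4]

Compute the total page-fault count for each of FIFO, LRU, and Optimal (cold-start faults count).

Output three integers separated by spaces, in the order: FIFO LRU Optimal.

--- FIFO ---
  step 0: ref 3 -> FAULT, frames=[3,-] (faults so far: 1)
  step 1: ref 4 -> FAULT, frames=[3,4] (faults so far: 2)
  step 2: ref 3 -> HIT, frames=[3,4] (faults so far: 2)
  step 3: ref 2 -> FAULT, evict 3, frames=[2,4] (faults so far: 3)
  step 4: ref 5 -> FAULT, evict 4, frames=[2,5] (faults so far: 4)
  step 5: ref 4 -> FAULT, evict 2, frames=[4,5] (faults so far: 5)
  step 6: ref 4 -> HIT, frames=[4,5] (faults so far: 5)
  step 7: ref 4 -> HIT, frames=[4,5] (faults so far: 5)
  step 8: ref 4 -> HIT, frames=[4,5] (faults so far: 5)
  step 9: ref 4 -> HIT, frames=[4,5] (faults so far: 5)
  FIFO total faults: 5
--- LRU ---
  step 0: ref 3 -> FAULT, frames=[3,-] (faults so far: 1)
  step 1: ref 4 -> FAULT, frames=[3,4] (faults so far: 2)
  step 2: ref 3 -> HIT, frames=[3,4] (faults so far: 2)
  step 3: ref 2 -> FAULT, evict 4, frames=[3,2] (faults so far: 3)
  step 4: ref 5 -> FAULT, evict 3, frames=[5,2] (faults so far: 4)
  step 5: ref 4 -> FAULT, evict 2, frames=[5,4] (faults so far: 5)
  step 6: ref 4 -> HIT, frames=[5,4] (faults so far: 5)
  step 7: ref 4 -> HIT, frames=[5,4] (faults so far: 5)
  step 8: ref 4 -> HIT, frames=[5,4] (faults so far: 5)
  step 9: ref 4 -> HIT, frames=[5,4] (faults so far: 5)
  LRU total faults: 5
--- Optimal ---
  step 0: ref 3 -> FAULT, frames=[3,-] (faults so far: 1)
  step 1: ref 4 -> FAULT, frames=[3,4] (faults so far: 2)
  step 2: ref 3 -> HIT, frames=[3,4] (faults so far: 2)
  step 3: ref 2 -> FAULT, evict 3, frames=[2,4] (faults so far: 3)
  step 4: ref 5 -> FAULT, evict 2, frames=[5,4] (faults so far: 4)
  step 5: ref 4 -> HIT, frames=[5,4] (faults so far: 4)
  step 6: ref 4 -> HIT, frames=[5,4] (faults so far: 4)
  step 7: ref 4 -> HIT, frames=[5,4] (faults so far: 4)
  step 8: ref 4 -> HIT, frames=[5,4] (faults so far: 4)
  step 9: ref 4 -> HIT, frames=[5,4] (faults so far: 4)
  Optimal total faults: 4

Answer: 5 5 4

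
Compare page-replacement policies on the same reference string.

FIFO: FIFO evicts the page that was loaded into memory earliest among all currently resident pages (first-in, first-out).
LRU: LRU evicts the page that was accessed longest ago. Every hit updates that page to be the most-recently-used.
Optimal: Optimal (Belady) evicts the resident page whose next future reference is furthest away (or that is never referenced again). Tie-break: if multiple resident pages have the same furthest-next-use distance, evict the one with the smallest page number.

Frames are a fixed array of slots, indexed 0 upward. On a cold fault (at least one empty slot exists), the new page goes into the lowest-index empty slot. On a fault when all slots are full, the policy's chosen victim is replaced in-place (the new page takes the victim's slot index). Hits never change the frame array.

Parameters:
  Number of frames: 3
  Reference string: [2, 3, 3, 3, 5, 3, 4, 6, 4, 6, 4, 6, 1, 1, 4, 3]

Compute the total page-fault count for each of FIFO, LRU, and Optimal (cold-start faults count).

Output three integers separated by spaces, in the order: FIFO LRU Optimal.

Answer: 7 7 6

Derivation:
--- FIFO ---
  step 0: ref 2 -> FAULT, frames=[2,-,-] (faults so far: 1)
  step 1: ref 3 -> FAULT, frames=[2,3,-] (faults so far: 2)
  step 2: ref 3 -> HIT, frames=[2,3,-] (faults so far: 2)
  step 3: ref 3 -> HIT, frames=[2,3,-] (faults so far: 2)
  step 4: ref 5 -> FAULT, frames=[2,3,5] (faults so far: 3)
  step 5: ref 3 -> HIT, frames=[2,3,5] (faults so far: 3)
  step 6: ref 4 -> FAULT, evict 2, frames=[4,3,5] (faults so far: 4)
  step 7: ref 6 -> FAULT, evict 3, frames=[4,6,5] (faults so far: 5)
  step 8: ref 4 -> HIT, frames=[4,6,5] (faults so far: 5)
  step 9: ref 6 -> HIT, frames=[4,6,5] (faults so far: 5)
  step 10: ref 4 -> HIT, frames=[4,6,5] (faults so far: 5)
  step 11: ref 6 -> HIT, frames=[4,6,5] (faults so far: 5)
  step 12: ref 1 -> FAULT, evict 5, frames=[4,6,1] (faults so far: 6)
  step 13: ref 1 -> HIT, frames=[4,6,1] (faults so far: 6)
  step 14: ref 4 -> HIT, frames=[4,6,1] (faults so far: 6)
  step 15: ref 3 -> FAULT, evict 4, frames=[3,6,1] (faults so far: 7)
  FIFO total faults: 7
--- LRU ---
  step 0: ref 2 -> FAULT, frames=[2,-,-] (faults so far: 1)
  step 1: ref 3 -> FAULT, frames=[2,3,-] (faults so far: 2)
  step 2: ref 3 -> HIT, frames=[2,3,-] (faults so far: 2)
  step 3: ref 3 -> HIT, frames=[2,3,-] (faults so far: 2)
  step 4: ref 5 -> FAULT, frames=[2,3,5] (faults so far: 3)
  step 5: ref 3 -> HIT, frames=[2,3,5] (faults so far: 3)
  step 6: ref 4 -> FAULT, evict 2, frames=[4,3,5] (faults so far: 4)
  step 7: ref 6 -> FAULT, evict 5, frames=[4,3,6] (faults so far: 5)
  step 8: ref 4 -> HIT, frames=[4,3,6] (faults so far: 5)
  step 9: ref 6 -> HIT, frames=[4,3,6] (faults so far: 5)
  step 10: ref 4 -> HIT, frames=[4,3,6] (faults so far: 5)
  step 11: ref 6 -> HIT, frames=[4,3,6] (faults so far: 5)
  step 12: ref 1 -> FAULT, evict 3, frames=[4,1,6] (faults so far: 6)
  step 13: ref 1 -> HIT, frames=[4,1,6] (faults so far: 6)
  step 14: ref 4 -> HIT, frames=[4,1,6] (faults so far: 6)
  step 15: ref 3 -> FAULT, evict 6, frames=[4,1,3] (faults so far: 7)
  LRU total faults: 7
--- Optimal ---
  step 0: ref 2 -> FAULT, frames=[2,-,-] (faults so far: 1)
  step 1: ref 3 -> FAULT, frames=[2,3,-] (faults so far: 2)
  step 2: ref 3 -> HIT, frames=[2,3,-] (faults so far: 2)
  step 3: ref 3 -> HIT, frames=[2,3,-] (faults so far: 2)
  step 4: ref 5 -> FAULT, frames=[2,3,5] (faults so far: 3)
  step 5: ref 3 -> HIT, frames=[2,3,5] (faults so far: 3)
  step 6: ref 4 -> FAULT, evict 2, frames=[4,3,5] (faults so far: 4)
  step 7: ref 6 -> FAULT, evict 5, frames=[4,3,6] (faults so far: 5)
  step 8: ref 4 -> HIT, frames=[4,3,6] (faults so far: 5)
  step 9: ref 6 -> HIT, frames=[4,3,6] (faults so far: 5)
  step 10: ref 4 -> HIT, frames=[4,3,6] (faults so far: 5)
  step 11: ref 6 -> HIT, frames=[4,3,6] (faults so far: 5)
  step 12: ref 1 -> FAULT, evict 6, frames=[4,3,1] (faults so far: 6)
  step 13: ref 1 -> HIT, frames=[4,3,1] (faults so far: 6)
  step 14: ref 4 -> HIT, frames=[4,3,1] (faults so far: 6)
  step 15: ref 3 -> HIT, frames=[4,3,1] (faults so far: 6)
  Optimal total faults: 6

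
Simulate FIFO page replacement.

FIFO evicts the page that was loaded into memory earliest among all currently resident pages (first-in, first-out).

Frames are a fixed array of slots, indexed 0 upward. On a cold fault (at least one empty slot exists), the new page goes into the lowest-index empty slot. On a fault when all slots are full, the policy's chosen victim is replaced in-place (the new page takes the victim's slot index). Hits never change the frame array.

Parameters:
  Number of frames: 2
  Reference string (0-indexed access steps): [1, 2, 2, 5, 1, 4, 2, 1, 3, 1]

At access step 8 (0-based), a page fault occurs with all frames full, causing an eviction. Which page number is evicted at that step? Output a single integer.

Step 0: ref 1 -> FAULT, frames=[1,-]
Step 1: ref 2 -> FAULT, frames=[1,2]
Step 2: ref 2 -> HIT, frames=[1,2]
Step 3: ref 5 -> FAULT, evict 1, frames=[5,2]
Step 4: ref 1 -> FAULT, evict 2, frames=[5,1]
Step 5: ref 4 -> FAULT, evict 5, frames=[4,1]
Step 6: ref 2 -> FAULT, evict 1, frames=[4,2]
Step 7: ref 1 -> FAULT, evict 4, frames=[1,2]
Step 8: ref 3 -> FAULT, evict 2, frames=[1,3]
At step 8: evicted page 2

Answer: 2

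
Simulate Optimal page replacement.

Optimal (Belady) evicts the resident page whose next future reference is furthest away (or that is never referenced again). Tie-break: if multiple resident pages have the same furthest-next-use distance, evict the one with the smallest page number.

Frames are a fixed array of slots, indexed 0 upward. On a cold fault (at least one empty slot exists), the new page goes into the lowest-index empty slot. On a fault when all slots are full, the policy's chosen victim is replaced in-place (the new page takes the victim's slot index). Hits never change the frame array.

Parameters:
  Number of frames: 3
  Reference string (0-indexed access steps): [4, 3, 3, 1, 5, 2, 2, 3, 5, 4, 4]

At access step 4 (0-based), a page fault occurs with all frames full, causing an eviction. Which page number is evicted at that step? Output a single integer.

Answer: 1

Derivation:
Step 0: ref 4 -> FAULT, frames=[4,-,-]
Step 1: ref 3 -> FAULT, frames=[4,3,-]
Step 2: ref 3 -> HIT, frames=[4,3,-]
Step 3: ref 1 -> FAULT, frames=[4,3,1]
Step 4: ref 5 -> FAULT, evict 1, frames=[4,3,5]
At step 4: evicted page 1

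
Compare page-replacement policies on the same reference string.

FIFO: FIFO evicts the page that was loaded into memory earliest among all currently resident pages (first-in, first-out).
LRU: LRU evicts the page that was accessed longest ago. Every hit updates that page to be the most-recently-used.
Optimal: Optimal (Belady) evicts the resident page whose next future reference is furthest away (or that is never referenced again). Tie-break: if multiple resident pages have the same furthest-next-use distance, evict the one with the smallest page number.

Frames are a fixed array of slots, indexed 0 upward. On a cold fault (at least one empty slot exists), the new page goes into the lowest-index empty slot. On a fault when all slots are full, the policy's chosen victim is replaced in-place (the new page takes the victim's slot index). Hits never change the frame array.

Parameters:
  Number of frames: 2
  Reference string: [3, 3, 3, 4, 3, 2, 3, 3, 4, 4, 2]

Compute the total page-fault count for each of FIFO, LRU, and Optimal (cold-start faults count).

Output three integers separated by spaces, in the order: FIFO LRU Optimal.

Answer: 6 5 4

Derivation:
--- FIFO ---
  step 0: ref 3 -> FAULT, frames=[3,-] (faults so far: 1)
  step 1: ref 3 -> HIT, frames=[3,-] (faults so far: 1)
  step 2: ref 3 -> HIT, frames=[3,-] (faults so far: 1)
  step 3: ref 4 -> FAULT, frames=[3,4] (faults so far: 2)
  step 4: ref 3 -> HIT, frames=[3,4] (faults so far: 2)
  step 5: ref 2 -> FAULT, evict 3, frames=[2,4] (faults so far: 3)
  step 6: ref 3 -> FAULT, evict 4, frames=[2,3] (faults so far: 4)
  step 7: ref 3 -> HIT, frames=[2,3] (faults so far: 4)
  step 8: ref 4 -> FAULT, evict 2, frames=[4,3] (faults so far: 5)
  step 9: ref 4 -> HIT, frames=[4,3] (faults so far: 5)
  step 10: ref 2 -> FAULT, evict 3, frames=[4,2] (faults so far: 6)
  FIFO total faults: 6
--- LRU ---
  step 0: ref 3 -> FAULT, frames=[3,-] (faults so far: 1)
  step 1: ref 3 -> HIT, frames=[3,-] (faults so far: 1)
  step 2: ref 3 -> HIT, frames=[3,-] (faults so far: 1)
  step 3: ref 4 -> FAULT, frames=[3,4] (faults so far: 2)
  step 4: ref 3 -> HIT, frames=[3,4] (faults so far: 2)
  step 5: ref 2 -> FAULT, evict 4, frames=[3,2] (faults so far: 3)
  step 6: ref 3 -> HIT, frames=[3,2] (faults so far: 3)
  step 7: ref 3 -> HIT, frames=[3,2] (faults so far: 3)
  step 8: ref 4 -> FAULT, evict 2, frames=[3,4] (faults so far: 4)
  step 9: ref 4 -> HIT, frames=[3,4] (faults so far: 4)
  step 10: ref 2 -> FAULT, evict 3, frames=[2,4] (faults so far: 5)
  LRU total faults: 5
--- Optimal ---
  step 0: ref 3 -> FAULT, frames=[3,-] (faults so far: 1)
  step 1: ref 3 -> HIT, frames=[3,-] (faults so far: 1)
  step 2: ref 3 -> HIT, frames=[3,-] (faults so far: 1)
  step 3: ref 4 -> FAULT, frames=[3,4] (faults so far: 2)
  step 4: ref 3 -> HIT, frames=[3,4] (faults so far: 2)
  step 5: ref 2 -> FAULT, evict 4, frames=[3,2] (faults so far: 3)
  step 6: ref 3 -> HIT, frames=[3,2] (faults so far: 3)
  step 7: ref 3 -> HIT, frames=[3,2] (faults so far: 3)
  step 8: ref 4 -> FAULT, evict 3, frames=[4,2] (faults so far: 4)
  step 9: ref 4 -> HIT, frames=[4,2] (faults so far: 4)
  step 10: ref 2 -> HIT, frames=[4,2] (faults so far: 4)
  Optimal total faults: 4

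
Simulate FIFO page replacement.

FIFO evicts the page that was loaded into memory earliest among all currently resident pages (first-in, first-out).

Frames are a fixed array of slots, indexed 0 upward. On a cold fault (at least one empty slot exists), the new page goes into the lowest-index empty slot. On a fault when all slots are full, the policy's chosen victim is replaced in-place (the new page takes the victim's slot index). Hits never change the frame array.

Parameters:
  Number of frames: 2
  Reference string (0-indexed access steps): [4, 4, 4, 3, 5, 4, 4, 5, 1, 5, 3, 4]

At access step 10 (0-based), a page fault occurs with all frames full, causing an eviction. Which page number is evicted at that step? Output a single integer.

Answer: 1

Derivation:
Step 0: ref 4 -> FAULT, frames=[4,-]
Step 1: ref 4 -> HIT, frames=[4,-]
Step 2: ref 4 -> HIT, frames=[4,-]
Step 3: ref 3 -> FAULT, frames=[4,3]
Step 4: ref 5 -> FAULT, evict 4, frames=[5,3]
Step 5: ref 4 -> FAULT, evict 3, frames=[5,4]
Step 6: ref 4 -> HIT, frames=[5,4]
Step 7: ref 5 -> HIT, frames=[5,4]
Step 8: ref 1 -> FAULT, evict 5, frames=[1,4]
Step 9: ref 5 -> FAULT, evict 4, frames=[1,5]
Step 10: ref 3 -> FAULT, evict 1, frames=[3,5]
At step 10: evicted page 1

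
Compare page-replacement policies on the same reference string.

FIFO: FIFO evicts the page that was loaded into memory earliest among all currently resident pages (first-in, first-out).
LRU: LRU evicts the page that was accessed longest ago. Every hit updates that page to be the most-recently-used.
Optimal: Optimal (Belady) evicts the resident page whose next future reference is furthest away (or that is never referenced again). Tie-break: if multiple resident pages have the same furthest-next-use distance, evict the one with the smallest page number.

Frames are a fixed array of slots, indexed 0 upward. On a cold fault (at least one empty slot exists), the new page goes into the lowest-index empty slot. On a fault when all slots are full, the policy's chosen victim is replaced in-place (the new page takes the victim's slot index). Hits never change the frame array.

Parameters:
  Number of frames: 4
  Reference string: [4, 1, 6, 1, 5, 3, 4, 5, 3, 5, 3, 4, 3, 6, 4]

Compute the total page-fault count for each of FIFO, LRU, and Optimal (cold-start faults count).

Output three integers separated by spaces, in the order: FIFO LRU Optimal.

Answer: 6 7 5

Derivation:
--- FIFO ---
  step 0: ref 4 -> FAULT, frames=[4,-,-,-] (faults so far: 1)
  step 1: ref 1 -> FAULT, frames=[4,1,-,-] (faults so far: 2)
  step 2: ref 6 -> FAULT, frames=[4,1,6,-] (faults so far: 3)
  step 3: ref 1 -> HIT, frames=[4,1,6,-] (faults so far: 3)
  step 4: ref 5 -> FAULT, frames=[4,1,6,5] (faults so far: 4)
  step 5: ref 3 -> FAULT, evict 4, frames=[3,1,6,5] (faults so far: 5)
  step 6: ref 4 -> FAULT, evict 1, frames=[3,4,6,5] (faults so far: 6)
  step 7: ref 5 -> HIT, frames=[3,4,6,5] (faults so far: 6)
  step 8: ref 3 -> HIT, frames=[3,4,6,5] (faults so far: 6)
  step 9: ref 5 -> HIT, frames=[3,4,6,5] (faults so far: 6)
  step 10: ref 3 -> HIT, frames=[3,4,6,5] (faults so far: 6)
  step 11: ref 4 -> HIT, frames=[3,4,6,5] (faults so far: 6)
  step 12: ref 3 -> HIT, frames=[3,4,6,5] (faults so far: 6)
  step 13: ref 6 -> HIT, frames=[3,4,6,5] (faults so far: 6)
  step 14: ref 4 -> HIT, frames=[3,4,6,5] (faults so far: 6)
  FIFO total faults: 6
--- LRU ---
  step 0: ref 4 -> FAULT, frames=[4,-,-,-] (faults so far: 1)
  step 1: ref 1 -> FAULT, frames=[4,1,-,-] (faults so far: 2)
  step 2: ref 6 -> FAULT, frames=[4,1,6,-] (faults so far: 3)
  step 3: ref 1 -> HIT, frames=[4,1,6,-] (faults so far: 3)
  step 4: ref 5 -> FAULT, frames=[4,1,6,5] (faults so far: 4)
  step 5: ref 3 -> FAULT, evict 4, frames=[3,1,6,5] (faults so far: 5)
  step 6: ref 4 -> FAULT, evict 6, frames=[3,1,4,5] (faults so far: 6)
  step 7: ref 5 -> HIT, frames=[3,1,4,5] (faults so far: 6)
  step 8: ref 3 -> HIT, frames=[3,1,4,5] (faults so far: 6)
  step 9: ref 5 -> HIT, frames=[3,1,4,5] (faults so far: 6)
  step 10: ref 3 -> HIT, frames=[3,1,4,5] (faults so far: 6)
  step 11: ref 4 -> HIT, frames=[3,1,4,5] (faults so far: 6)
  step 12: ref 3 -> HIT, frames=[3,1,4,5] (faults so far: 6)
  step 13: ref 6 -> FAULT, evict 1, frames=[3,6,4,5] (faults so far: 7)
  step 14: ref 4 -> HIT, frames=[3,6,4,5] (faults so far: 7)
  LRU total faults: 7
--- Optimal ---
  step 0: ref 4 -> FAULT, frames=[4,-,-,-] (faults so far: 1)
  step 1: ref 1 -> FAULT, frames=[4,1,-,-] (faults so far: 2)
  step 2: ref 6 -> FAULT, frames=[4,1,6,-] (faults so far: 3)
  step 3: ref 1 -> HIT, frames=[4,1,6,-] (faults so far: 3)
  step 4: ref 5 -> FAULT, frames=[4,1,6,5] (faults so far: 4)
  step 5: ref 3 -> FAULT, evict 1, frames=[4,3,6,5] (faults so far: 5)
  step 6: ref 4 -> HIT, frames=[4,3,6,5] (faults so far: 5)
  step 7: ref 5 -> HIT, frames=[4,3,6,5] (faults so far: 5)
  step 8: ref 3 -> HIT, frames=[4,3,6,5] (faults so far: 5)
  step 9: ref 5 -> HIT, frames=[4,3,6,5] (faults so far: 5)
  step 10: ref 3 -> HIT, frames=[4,3,6,5] (faults so far: 5)
  step 11: ref 4 -> HIT, frames=[4,3,6,5] (faults so far: 5)
  step 12: ref 3 -> HIT, frames=[4,3,6,5] (faults so far: 5)
  step 13: ref 6 -> HIT, frames=[4,3,6,5] (faults so far: 5)
  step 14: ref 4 -> HIT, frames=[4,3,6,5] (faults so far: 5)
  Optimal total faults: 5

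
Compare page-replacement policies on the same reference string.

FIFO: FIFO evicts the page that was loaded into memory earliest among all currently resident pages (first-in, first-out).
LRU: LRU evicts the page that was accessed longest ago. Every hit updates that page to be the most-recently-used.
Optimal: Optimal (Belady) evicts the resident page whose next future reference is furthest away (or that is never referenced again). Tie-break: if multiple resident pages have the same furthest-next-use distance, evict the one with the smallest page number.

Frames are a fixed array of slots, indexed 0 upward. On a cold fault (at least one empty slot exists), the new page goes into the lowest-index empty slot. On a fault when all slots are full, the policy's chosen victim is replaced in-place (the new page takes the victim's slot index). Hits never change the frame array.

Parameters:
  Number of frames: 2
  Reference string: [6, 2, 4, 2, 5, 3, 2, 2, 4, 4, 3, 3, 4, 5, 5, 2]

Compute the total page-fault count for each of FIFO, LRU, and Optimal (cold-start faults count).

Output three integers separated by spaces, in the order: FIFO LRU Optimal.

--- FIFO ---
  step 0: ref 6 -> FAULT, frames=[6,-] (faults so far: 1)
  step 1: ref 2 -> FAULT, frames=[6,2] (faults so far: 2)
  step 2: ref 4 -> FAULT, evict 6, frames=[4,2] (faults so far: 3)
  step 3: ref 2 -> HIT, frames=[4,2] (faults so far: 3)
  step 4: ref 5 -> FAULT, evict 2, frames=[4,5] (faults so far: 4)
  step 5: ref 3 -> FAULT, evict 4, frames=[3,5] (faults so far: 5)
  step 6: ref 2 -> FAULT, evict 5, frames=[3,2] (faults so far: 6)
  step 7: ref 2 -> HIT, frames=[3,2] (faults so far: 6)
  step 8: ref 4 -> FAULT, evict 3, frames=[4,2] (faults so far: 7)
  step 9: ref 4 -> HIT, frames=[4,2] (faults so far: 7)
  step 10: ref 3 -> FAULT, evict 2, frames=[4,3] (faults so far: 8)
  step 11: ref 3 -> HIT, frames=[4,3] (faults so far: 8)
  step 12: ref 4 -> HIT, frames=[4,3] (faults so far: 8)
  step 13: ref 5 -> FAULT, evict 4, frames=[5,3] (faults so far: 9)
  step 14: ref 5 -> HIT, frames=[5,3] (faults so far: 9)
  step 15: ref 2 -> FAULT, evict 3, frames=[5,2] (faults so far: 10)
  FIFO total faults: 10
--- LRU ---
  step 0: ref 6 -> FAULT, frames=[6,-] (faults so far: 1)
  step 1: ref 2 -> FAULT, frames=[6,2] (faults so far: 2)
  step 2: ref 4 -> FAULT, evict 6, frames=[4,2] (faults so far: 3)
  step 3: ref 2 -> HIT, frames=[4,2] (faults so far: 3)
  step 4: ref 5 -> FAULT, evict 4, frames=[5,2] (faults so far: 4)
  step 5: ref 3 -> FAULT, evict 2, frames=[5,3] (faults so far: 5)
  step 6: ref 2 -> FAULT, evict 5, frames=[2,3] (faults so far: 6)
  step 7: ref 2 -> HIT, frames=[2,3] (faults so far: 6)
  step 8: ref 4 -> FAULT, evict 3, frames=[2,4] (faults so far: 7)
  step 9: ref 4 -> HIT, frames=[2,4] (faults so far: 7)
  step 10: ref 3 -> FAULT, evict 2, frames=[3,4] (faults so far: 8)
  step 11: ref 3 -> HIT, frames=[3,4] (faults so far: 8)
  step 12: ref 4 -> HIT, frames=[3,4] (faults so far: 8)
  step 13: ref 5 -> FAULT, evict 3, frames=[5,4] (faults so far: 9)
  step 14: ref 5 -> HIT, frames=[5,4] (faults so far: 9)
  step 15: ref 2 -> FAULT, evict 4, frames=[5,2] (faults so far: 10)
  LRU total faults: 10
--- Optimal ---
  step 0: ref 6 -> FAULT, frames=[6,-] (faults so far: 1)
  step 1: ref 2 -> FAULT, frames=[6,2] (faults so far: 2)
  step 2: ref 4 -> FAULT, evict 6, frames=[4,2] (faults so far: 3)
  step 3: ref 2 -> HIT, frames=[4,2] (faults so far: 3)
  step 4: ref 5 -> FAULT, evict 4, frames=[5,2] (faults so far: 4)
  step 5: ref 3 -> FAULT, evict 5, frames=[3,2] (faults so far: 5)
  step 6: ref 2 -> HIT, frames=[3,2] (faults so far: 5)
  step 7: ref 2 -> HIT, frames=[3,2] (faults so far: 5)
  step 8: ref 4 -> FAULT, evict 2, frames=[3,4] (faults so far: 6)
  step 9: ref 4 -> HIT, frames=[3,4] (faults so far: 6)
  step 10: ref 3 -> HIT, frames=[3,4] (faults so far: 6)
  step 11: ref 3 -> HIT, frames=[3,4] (faults so far: 6)
  step 12: ref 4 -> HIT, frames=[3,4] (faults so far: 6)
  step 13: ref 5 -> FAULT, evict 3, frames=[5,4] (faults so far: 7)
  step 14: ref 5 -> HIT, frames=[5,4] (faults so far: 7)
  step 15: ref 2 -> FAULT, evict 4, frames=[5,2] (faults so far: 8)
  Optimal total faults: 8

Answer: 10 10 8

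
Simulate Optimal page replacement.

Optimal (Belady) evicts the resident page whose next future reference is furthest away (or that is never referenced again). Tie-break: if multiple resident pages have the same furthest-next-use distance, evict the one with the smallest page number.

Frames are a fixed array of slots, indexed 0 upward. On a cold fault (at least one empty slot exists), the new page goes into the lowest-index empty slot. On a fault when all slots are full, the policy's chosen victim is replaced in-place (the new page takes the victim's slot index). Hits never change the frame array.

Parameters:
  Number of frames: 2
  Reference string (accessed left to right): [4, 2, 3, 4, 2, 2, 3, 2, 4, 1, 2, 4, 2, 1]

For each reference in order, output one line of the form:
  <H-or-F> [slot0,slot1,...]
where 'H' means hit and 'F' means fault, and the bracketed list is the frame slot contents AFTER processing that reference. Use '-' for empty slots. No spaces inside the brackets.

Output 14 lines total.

F [4,-]
F [4,2]
F [4,3]
H [4,3]
F [2,3]
H [2,3]
H [2,3]
H [2,3]
F [2,4]
F [2,1]
H [2,1]
F [2,4]
H [2,4]
F [1,4]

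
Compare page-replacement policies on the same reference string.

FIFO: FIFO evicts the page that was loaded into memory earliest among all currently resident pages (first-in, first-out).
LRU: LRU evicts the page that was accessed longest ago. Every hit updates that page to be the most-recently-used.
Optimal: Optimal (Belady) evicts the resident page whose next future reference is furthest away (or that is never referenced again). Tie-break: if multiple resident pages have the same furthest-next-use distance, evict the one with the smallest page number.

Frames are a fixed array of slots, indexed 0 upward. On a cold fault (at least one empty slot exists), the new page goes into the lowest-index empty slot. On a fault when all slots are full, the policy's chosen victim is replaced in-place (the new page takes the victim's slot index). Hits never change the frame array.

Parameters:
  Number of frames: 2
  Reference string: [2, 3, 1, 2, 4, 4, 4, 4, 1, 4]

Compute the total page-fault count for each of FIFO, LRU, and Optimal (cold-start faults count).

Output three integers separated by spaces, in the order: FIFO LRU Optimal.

Answer: 6 6 4

Derivation:
--- FIFO ---
  step 0: ref 2 -> FAULT, frames=[2,-] (faults so far: 1)
  step 1: ref 3 -> FAULT, frames=[2,3] (faults so far: 2)
  step 2: ref 1 -> FAULT, evict 2, frames=[1,3] (faults so far: 3)
  step 3: ref 2 -> FAULT, evict 3, frames=[1,2] (faults so far: 4)
  step 4: ref 4 -> FAULT, evict 1, frames=[4,2] (faults so far: 5)
  step 5: ref 4 -> HIT, frames=[4,2] (faults so far: 5)
  step 6: ref 4 -> HIT, frames=[4,2] (faults so far: 5)
  step 7: ref 4 -> HIT, frames=[4,2] (faults so far: 5)
  step 8: ref 1 -> FAULT, evict 2, frames=[4,1] (faults so far: 6)
  step 9: ref 4 -> HIT, frames=[4,1] (faults so far: 6)
  FIFO total faults: 6
--- LRU ---
  step 0: ref 2 -> FAULT, frames=[2,-] (faults so far: 1)
  step 1: ref 3 -> FAULT, frames=[2,3] (faults so far: 2)
  step 2: ref 1 -> FAULT, evict 2, frames=[1,3] (faults so far: 3)
  step 3: ref 2 -> FAULT, evict 3, frames=[1,2] (faults so far: 4)
  step 4: ref 4 -> FAULT, evict 1, frames=[4,2] (faults so far: 5)
  step 5: ref 4 -> HIT, frames=[4,2] (faults so far: 5)
  step 6: ref 4 -> HIT, frames=[4,2] (faults so far: 5)
  step 7: ref 4 -> HIT, frames=[4,2] (faults so far: 5)
  step 8: ref 1 -> FAULT, evict 2, frames=[4,1] (faults so far: 6)
  step 9: ref 4 -> HIT, frames=[4,1] (faults so far: 6)
  LRU total faults: 6
--- Optimal ---
  step 0: ref 2 -> FAULT, frames=[2,-] (faults so far: 1)
  step 1: ref 3 -> FAULT, frames=[2,3] (faults so far: 2)
  step 2: ref 1 -> FAULT, evict 3, frames=[2,1] (faults so far: 3)
  step 3: ref 2 -> HIT, frames=[2,1] (faults so far: 3)
  step 4: ref 4 -> FAULT, evict 2, frames=[4,1] (faults so far: 4)
  step 5: ref 4 -> HIT, frames=[4,1] (faults so far: 4)
  step 6: ref 4 -> HIT, frames=[4,1] (faults so far: 4)
  step 7: ref 4 -> HIT, frames=[4,1] (faults so far: 4)
  step 8: ref 1 -> HIT, frames=[4,1] (faults so far: 4)
  step 9: ref 4 -> HIT, frames=[4,1] (faults so far: 4)
  Optimal total faults: 4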